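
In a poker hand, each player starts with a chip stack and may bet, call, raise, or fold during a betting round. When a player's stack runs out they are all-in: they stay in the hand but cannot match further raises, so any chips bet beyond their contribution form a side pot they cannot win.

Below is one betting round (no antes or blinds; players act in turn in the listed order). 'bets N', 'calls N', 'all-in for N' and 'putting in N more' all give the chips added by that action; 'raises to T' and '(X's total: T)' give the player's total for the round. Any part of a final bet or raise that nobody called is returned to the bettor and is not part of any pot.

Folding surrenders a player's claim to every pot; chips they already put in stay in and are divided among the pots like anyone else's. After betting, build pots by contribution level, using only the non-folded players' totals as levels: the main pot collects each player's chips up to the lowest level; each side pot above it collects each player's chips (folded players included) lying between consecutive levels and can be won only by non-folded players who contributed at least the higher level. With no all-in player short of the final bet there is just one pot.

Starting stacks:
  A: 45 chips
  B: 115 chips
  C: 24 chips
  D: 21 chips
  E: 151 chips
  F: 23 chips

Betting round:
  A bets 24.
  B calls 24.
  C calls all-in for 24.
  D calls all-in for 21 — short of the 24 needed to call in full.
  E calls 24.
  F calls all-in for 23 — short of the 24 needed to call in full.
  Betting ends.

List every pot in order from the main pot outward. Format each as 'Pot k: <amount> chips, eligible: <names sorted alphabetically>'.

Pot 1: 126 chips, eligible: A, B, C, D, E, F
Pot 2: 10 chips, eligible: A, B, C, E, F
Pot 3: 4 chips, eligible: A, B, C, E

Derivation:
Contributions: A=24, B=24, C=24, D=21, E=24, F=23
Pot levels (distinct totals of non-folded players): 21, 23, 24
Layer 1-21: 21 each from A, B, C, D, E, F = 21*6 = 126 chips; eligible A, B, C, D, E, F
Layer 22-23: 2 each from A, B, C, E, F = 2*5 = 10 chips; eligible A, B, C, E, F
Layer 24-24: 1 each from A, B, C, E = 1*4 = 4 chips; eligible A, B, C, E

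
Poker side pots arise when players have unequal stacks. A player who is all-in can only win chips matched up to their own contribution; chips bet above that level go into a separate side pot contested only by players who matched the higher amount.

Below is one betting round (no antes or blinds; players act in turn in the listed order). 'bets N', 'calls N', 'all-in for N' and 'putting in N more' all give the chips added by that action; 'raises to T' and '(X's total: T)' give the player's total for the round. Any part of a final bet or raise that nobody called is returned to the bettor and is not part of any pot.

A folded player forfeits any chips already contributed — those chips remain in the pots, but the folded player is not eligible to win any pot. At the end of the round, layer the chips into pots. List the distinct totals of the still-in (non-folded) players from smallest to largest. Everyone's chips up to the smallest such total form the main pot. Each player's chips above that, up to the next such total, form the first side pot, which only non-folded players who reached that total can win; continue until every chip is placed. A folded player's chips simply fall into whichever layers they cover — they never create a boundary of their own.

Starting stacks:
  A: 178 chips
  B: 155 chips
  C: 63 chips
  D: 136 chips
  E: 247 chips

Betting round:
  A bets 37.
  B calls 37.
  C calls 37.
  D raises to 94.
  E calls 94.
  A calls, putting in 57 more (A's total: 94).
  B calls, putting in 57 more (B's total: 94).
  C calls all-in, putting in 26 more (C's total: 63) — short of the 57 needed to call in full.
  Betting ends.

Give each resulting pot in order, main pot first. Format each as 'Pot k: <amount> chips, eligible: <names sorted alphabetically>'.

Pot 1: 315 chips, eligible: A, B, C, D, E
Pot 2: 124 chips, eligible: A, B, D, E

Derivation:
Contributions: A=94, B=94, C=63, D=94, E=94
Pot levels (distinct totals of non-folded players): 63, 94
Layer 1-63: 63 each from A, B, C, D, E = 63*5 = 315 chips; eligible A, B, C, D, E
Layer 64-94: 31 each from A, B, D, E = 31*4 = 124 chips; eligible A, B, D, E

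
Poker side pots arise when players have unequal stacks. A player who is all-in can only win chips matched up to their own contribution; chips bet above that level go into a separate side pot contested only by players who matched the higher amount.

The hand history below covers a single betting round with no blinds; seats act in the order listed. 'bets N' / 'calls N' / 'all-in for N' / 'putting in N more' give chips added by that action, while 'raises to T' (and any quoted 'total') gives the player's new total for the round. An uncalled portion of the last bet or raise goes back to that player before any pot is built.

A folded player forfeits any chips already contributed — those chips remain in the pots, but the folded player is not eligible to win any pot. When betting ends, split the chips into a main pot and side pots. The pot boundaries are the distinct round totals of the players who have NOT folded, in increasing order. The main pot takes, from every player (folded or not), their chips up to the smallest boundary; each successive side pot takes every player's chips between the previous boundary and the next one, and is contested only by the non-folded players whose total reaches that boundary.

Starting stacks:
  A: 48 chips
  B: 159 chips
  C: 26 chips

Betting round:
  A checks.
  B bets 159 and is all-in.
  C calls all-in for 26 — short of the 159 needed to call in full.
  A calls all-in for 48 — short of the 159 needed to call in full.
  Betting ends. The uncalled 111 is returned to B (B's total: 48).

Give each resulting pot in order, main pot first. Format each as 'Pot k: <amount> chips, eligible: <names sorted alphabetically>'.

Pot 1: 78 chips, eligible: A, B, C
Pot 2: 44 chips, eligible: A, B

Derivation:
Contributions (after 111 returned to B): A=48, B=48, C=26
Pot levels (distinct totals of non-folded players): 26, 48
Layer 1-26: 26 each from A, B, C = 26*3 = 78 chips; eligible A, B, C
Layer 27-48: 22 each from A, B = 22*2 = 44 chips; eligible A, B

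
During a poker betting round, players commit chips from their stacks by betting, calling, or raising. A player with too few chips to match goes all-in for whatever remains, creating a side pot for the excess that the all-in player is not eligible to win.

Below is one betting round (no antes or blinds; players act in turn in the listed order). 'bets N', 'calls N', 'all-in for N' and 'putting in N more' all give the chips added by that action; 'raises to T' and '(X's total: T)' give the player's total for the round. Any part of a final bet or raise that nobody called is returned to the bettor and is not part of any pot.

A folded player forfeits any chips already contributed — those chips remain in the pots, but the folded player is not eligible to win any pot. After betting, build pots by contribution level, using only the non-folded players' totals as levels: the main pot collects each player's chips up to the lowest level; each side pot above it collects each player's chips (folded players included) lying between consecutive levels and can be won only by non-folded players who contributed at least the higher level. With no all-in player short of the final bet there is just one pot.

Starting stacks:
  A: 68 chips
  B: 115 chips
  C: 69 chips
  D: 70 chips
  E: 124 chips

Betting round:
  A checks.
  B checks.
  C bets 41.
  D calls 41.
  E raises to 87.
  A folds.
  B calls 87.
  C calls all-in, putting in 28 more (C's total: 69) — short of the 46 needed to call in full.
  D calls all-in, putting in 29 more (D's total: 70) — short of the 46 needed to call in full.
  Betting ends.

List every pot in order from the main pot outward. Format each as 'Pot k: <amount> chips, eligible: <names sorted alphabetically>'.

Pot 1: 276 chips, eligible: B, C, D, E
Pot 2: 3 chips, eligible: B, D, E
Pot 3: 34 chips, eligible: B, E

Derivation:
Contributions: B=87, C=69, D=70, E=87
Folded: A
Pot levels (distinct totals of non-folded players): 69, 70, 87
Layer 1-69: 69 each from B, C, D, E = 69*4 = 276 chips; eligible B, C, D, E
Layer 70-70: 1 each from B, D, E = 1*3 = 3 chips; eligible B, D, E
Layer 71-87: 17 each from B, E = 17*2 = 34 chips; eligible B, E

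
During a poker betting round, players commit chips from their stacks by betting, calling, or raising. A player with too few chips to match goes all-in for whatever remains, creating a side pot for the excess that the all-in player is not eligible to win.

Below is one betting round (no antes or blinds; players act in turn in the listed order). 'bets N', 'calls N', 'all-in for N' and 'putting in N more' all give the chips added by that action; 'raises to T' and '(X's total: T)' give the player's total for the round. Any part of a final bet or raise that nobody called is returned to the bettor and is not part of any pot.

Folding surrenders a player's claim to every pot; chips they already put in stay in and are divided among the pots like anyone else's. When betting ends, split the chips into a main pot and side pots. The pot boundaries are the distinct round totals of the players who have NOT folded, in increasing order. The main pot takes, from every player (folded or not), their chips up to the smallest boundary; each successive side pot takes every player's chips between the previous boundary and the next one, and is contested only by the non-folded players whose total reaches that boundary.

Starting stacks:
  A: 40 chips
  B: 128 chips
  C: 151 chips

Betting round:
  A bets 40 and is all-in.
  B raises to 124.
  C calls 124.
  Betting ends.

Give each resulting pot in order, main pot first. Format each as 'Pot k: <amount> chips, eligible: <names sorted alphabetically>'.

Pot 1: 120 chips, eligible: A, B, C
Pot 2: 168 chips, eligible: B, C

Derivation:
Contributions: A=40, B=124, C=124
Pot levels (distinct totals of non-folded players): 40, 124
Layer 1-40: 40 each from A, B, C = 40*3 = 120 chips; eligible A, B, C
Layer 41-124: 84 each from B, C = 84*2 = 168 chips; eligible B, C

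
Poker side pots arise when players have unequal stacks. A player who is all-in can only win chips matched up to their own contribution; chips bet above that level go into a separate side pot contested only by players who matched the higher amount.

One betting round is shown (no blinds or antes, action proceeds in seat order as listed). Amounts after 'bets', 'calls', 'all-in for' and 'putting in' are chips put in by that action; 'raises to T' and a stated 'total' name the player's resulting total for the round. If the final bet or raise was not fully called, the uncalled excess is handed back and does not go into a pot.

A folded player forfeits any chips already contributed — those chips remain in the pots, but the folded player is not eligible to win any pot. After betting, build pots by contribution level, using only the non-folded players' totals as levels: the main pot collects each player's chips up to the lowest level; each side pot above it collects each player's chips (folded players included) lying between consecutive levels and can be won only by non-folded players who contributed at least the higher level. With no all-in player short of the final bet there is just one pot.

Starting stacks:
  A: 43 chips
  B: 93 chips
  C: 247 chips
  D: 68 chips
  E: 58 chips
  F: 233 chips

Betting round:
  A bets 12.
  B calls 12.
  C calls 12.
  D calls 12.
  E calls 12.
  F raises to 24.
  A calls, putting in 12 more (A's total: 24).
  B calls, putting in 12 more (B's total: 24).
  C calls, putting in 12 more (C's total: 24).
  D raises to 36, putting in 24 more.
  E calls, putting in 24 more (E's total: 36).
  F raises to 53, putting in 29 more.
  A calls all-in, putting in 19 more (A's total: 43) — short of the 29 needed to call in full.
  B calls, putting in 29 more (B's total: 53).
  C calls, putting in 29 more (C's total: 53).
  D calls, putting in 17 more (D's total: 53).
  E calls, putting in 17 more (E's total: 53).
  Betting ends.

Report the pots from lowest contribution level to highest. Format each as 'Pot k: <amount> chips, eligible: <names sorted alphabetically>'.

Contributions: A=43, B=53, C=53, D=53, E=53, F=53
Pot levels (distinct totals of non-folded players): 43, 53
Layer 1-43: 43 each from A, B, C, D, E, F = 43*6 = 258 chips; eligible A, B, C, D, E, F
Layer 44-53: 10 each from B, C, D, E, F = 10*5 = 50 chips; eligible B, C, D, E, F

Pot 1: 258 chips, eligible: A, B, C, D, E, F
Pot 2: 50 chips, eligible: B, C, D, E, F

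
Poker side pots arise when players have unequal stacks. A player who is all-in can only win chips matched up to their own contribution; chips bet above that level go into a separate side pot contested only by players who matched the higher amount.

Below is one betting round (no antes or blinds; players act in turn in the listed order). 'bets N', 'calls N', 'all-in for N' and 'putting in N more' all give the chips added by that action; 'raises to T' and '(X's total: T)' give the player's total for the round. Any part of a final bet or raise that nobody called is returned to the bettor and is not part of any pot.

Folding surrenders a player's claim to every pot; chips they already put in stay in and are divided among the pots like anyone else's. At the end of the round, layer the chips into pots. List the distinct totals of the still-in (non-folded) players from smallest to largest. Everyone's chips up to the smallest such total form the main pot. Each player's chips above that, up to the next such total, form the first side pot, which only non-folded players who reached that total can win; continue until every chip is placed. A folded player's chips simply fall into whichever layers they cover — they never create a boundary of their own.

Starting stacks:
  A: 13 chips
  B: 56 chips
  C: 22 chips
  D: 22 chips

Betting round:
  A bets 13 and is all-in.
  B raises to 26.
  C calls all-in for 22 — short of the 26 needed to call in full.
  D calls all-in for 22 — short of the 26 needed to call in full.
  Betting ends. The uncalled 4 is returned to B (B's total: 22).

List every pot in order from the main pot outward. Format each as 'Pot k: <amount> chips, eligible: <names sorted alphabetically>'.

Pot 1: 52 chips, eligible: A, B, C, D
Pot 2: 27 chips, eligible: B, C, D

Derivation:
Contributions (after 4 returned to B): A=13, B=22, C=22, D=22
Pot levels (distinct totals of non-folded players): 13, 22
Layer 1-13: 13 each from A, B, C, D = 13*4 = 52 chips; eligible A, B, C, D
Layer 14-22: 9 each from B, C, D = 9*3 = 27 chips; eligible B, C, D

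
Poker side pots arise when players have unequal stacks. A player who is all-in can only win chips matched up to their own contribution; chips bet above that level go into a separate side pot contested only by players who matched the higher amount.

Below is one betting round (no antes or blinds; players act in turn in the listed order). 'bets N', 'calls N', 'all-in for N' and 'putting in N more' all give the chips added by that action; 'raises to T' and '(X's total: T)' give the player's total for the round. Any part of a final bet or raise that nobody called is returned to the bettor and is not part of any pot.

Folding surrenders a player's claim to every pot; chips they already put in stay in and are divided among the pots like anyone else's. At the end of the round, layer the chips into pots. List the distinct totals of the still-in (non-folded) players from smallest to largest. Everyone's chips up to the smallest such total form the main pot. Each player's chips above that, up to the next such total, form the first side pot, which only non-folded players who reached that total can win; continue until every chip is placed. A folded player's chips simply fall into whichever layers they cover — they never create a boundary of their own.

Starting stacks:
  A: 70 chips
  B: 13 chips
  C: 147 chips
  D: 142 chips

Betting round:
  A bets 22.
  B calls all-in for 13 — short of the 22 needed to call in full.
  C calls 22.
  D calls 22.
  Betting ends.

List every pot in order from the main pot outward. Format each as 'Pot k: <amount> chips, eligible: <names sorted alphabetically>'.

Pot 1: 52 chips, eligible: A, B, C, D
Pot 2: 27 chips, eligible: A, C, D

Derivation:
Contributions: A=22, B=13, C=22, D=22
Pot levels (distinct totals of non-folded players): 13, 22
Layer 1-13: 13 each from A, B, C, D = 13*4 = 52 chips; eligible A, B, C, D
Layer 14-22: 9 each from A, C, D = 9*3 = 27 chips; eligible A, C, D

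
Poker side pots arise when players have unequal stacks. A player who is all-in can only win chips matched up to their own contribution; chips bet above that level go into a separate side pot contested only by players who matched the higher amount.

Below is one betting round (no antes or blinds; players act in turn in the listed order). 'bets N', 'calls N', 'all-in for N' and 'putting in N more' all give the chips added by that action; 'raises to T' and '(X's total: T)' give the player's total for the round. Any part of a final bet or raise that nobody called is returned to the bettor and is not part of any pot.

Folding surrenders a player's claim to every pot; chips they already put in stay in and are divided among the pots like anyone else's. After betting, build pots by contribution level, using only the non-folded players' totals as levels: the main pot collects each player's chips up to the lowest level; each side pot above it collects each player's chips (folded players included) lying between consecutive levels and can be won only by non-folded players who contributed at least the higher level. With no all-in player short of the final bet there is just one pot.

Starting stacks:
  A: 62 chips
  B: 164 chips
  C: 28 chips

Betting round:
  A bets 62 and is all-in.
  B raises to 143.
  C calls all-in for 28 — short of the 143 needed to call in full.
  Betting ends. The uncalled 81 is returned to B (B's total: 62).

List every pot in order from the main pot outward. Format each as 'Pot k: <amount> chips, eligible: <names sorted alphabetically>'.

Contributions (after 81 returned to B): A=62, B=62, C=28
Pot levels (distinct totals of non-folded players): 28, 62
Layer 1-28: 28 each from A, B, C = 28*3 = 84 chips; eligible A, B, C
Layer 29-62: 34 each from A, B = 34*2 = 68 chips; eligible A, B

Pot 1: 84 chips, eligible: A, B, C
Pot 2: 68 chips, eligible: A, B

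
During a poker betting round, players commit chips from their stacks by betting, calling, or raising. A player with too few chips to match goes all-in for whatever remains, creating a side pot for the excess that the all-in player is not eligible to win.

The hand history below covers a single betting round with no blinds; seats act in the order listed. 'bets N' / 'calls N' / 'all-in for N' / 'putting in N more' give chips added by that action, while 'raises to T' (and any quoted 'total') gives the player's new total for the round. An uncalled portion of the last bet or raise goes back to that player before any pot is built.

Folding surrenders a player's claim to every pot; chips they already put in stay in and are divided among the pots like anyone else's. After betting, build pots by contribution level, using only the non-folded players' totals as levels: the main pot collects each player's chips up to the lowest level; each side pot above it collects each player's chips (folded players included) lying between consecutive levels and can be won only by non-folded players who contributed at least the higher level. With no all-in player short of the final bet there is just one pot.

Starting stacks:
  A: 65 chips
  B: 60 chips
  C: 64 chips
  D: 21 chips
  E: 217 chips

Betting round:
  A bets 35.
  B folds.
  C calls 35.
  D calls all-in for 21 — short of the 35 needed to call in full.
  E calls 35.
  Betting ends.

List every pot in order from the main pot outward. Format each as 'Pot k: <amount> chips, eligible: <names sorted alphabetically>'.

Contributions: A=35, C=35, D=21, E=35
Folded: B
Pot levels (distinct totals of non-folded players): 21, 35
Layer 1-21: 21 each from A, C, D, E = 21*4 = 84 chips; eligible A, C, D, E
Layer 22-35: 14 each from A, C, E = 14*3 = 42 chips; eligible A, C, E

Pot 1: 84 chips, eligible: A, C, D, E
Pot 2: 42 chips, eligible: A, C, E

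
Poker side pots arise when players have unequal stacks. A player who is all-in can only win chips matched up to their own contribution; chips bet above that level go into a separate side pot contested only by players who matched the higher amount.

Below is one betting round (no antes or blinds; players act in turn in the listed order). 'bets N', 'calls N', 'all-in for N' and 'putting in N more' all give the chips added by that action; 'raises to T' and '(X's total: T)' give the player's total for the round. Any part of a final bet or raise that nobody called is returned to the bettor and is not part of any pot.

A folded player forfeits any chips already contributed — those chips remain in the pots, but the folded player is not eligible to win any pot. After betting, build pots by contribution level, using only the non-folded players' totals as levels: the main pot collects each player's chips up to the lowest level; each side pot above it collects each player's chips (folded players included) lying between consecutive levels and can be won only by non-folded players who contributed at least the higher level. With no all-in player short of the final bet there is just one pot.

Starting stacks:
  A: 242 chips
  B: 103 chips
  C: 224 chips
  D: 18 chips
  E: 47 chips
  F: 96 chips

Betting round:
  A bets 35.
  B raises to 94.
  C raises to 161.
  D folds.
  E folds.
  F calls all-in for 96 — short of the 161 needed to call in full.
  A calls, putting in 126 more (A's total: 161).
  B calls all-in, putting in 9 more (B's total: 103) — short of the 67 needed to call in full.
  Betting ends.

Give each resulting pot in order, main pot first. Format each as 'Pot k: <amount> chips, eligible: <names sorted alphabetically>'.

Pot 1: 384 chips, eligible: A, B, C, F
Pot 2: 21 chips, eligible: A, B, C
Pot 3: 116 chips, eligible: A, C

Derivation:
Contributions: A=161, B=103, C=161, F=96
Folded: D, E
Pot levels (distinct totals of non-folded players): 96, 103, 161
Layer 1-96: 96 each from A, B, C, F = 96*4 = 384 chips; eligible A, B, C, F
Layer 97-103: 7 each from A, B, C = 7*3 = 21 chips; eligible A, B, C
Layer 104-161: 58 each from A, C = 58*2 = 116 chips; eligible A, C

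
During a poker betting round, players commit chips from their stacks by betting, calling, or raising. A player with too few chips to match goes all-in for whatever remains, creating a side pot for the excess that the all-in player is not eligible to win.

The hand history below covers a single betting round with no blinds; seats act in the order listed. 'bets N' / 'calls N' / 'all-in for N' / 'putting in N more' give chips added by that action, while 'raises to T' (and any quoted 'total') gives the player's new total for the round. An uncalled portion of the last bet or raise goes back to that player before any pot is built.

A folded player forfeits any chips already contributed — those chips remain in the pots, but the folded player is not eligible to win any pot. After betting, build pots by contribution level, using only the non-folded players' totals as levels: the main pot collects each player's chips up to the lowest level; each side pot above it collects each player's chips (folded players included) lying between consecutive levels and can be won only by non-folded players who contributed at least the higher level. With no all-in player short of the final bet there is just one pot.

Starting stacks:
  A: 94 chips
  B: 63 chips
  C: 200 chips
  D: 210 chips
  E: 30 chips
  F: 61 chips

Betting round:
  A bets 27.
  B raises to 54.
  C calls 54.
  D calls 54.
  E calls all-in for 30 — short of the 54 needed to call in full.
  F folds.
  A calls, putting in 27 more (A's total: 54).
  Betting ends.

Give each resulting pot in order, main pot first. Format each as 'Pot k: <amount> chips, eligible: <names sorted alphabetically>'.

Contributions: A=54, B=54, C=54, D=54, E=30
Folded: F
Pot levels (distinct totals of non-folded players): 30, 54
Layer 1-30: 30 each from A, B, C, D, E = 30*5 = 150 chips; eligible A, B, C, D, E
Layer 31-54: 24 each from A, B, C, D = 24*4 = 96 chips; eligible A, B, C, D

Pot 1: 150 chips, eligible: A, B, C, D, E
Pot 2: 96 chips, eligible: A, B, C, D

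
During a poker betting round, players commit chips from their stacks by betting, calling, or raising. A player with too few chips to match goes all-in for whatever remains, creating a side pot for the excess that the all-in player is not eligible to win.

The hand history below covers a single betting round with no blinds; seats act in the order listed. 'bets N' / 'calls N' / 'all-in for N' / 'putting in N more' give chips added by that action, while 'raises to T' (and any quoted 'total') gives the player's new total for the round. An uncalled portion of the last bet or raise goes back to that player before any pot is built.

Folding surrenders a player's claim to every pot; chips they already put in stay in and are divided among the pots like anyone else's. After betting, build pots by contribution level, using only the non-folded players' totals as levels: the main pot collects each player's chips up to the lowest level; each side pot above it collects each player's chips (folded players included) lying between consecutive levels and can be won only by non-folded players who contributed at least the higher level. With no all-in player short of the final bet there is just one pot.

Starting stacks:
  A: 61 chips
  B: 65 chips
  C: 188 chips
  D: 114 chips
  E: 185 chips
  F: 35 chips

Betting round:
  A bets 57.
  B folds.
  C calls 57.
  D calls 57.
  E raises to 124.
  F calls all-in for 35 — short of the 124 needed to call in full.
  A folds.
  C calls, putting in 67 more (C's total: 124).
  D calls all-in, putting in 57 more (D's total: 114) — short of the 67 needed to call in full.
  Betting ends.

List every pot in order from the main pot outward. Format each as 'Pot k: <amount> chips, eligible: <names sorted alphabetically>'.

Contributions: A=57, C=124, D=114, E=124, F=35
Folded: A, B
Pot levels (distinct totals of non-folded players): 35, 114, 124
Layer 1-35: 35 each from A, C, D, E, F = 35*5 = 175 chips; eligible C, D, E, F
Layer 36-114: A 22 + C 79 + D 79 + E 79 = 259 chips; eligible C, D, E
Layer 115-124: 10 each from C, E = 10*2 = 20 chips; eligible C, E

Pot 1: 175 chips, eligible: C, D, E, F
Pot 2: 259 chips, eligible: C, D, E
Pot 3: 20 chips, eligible: C, E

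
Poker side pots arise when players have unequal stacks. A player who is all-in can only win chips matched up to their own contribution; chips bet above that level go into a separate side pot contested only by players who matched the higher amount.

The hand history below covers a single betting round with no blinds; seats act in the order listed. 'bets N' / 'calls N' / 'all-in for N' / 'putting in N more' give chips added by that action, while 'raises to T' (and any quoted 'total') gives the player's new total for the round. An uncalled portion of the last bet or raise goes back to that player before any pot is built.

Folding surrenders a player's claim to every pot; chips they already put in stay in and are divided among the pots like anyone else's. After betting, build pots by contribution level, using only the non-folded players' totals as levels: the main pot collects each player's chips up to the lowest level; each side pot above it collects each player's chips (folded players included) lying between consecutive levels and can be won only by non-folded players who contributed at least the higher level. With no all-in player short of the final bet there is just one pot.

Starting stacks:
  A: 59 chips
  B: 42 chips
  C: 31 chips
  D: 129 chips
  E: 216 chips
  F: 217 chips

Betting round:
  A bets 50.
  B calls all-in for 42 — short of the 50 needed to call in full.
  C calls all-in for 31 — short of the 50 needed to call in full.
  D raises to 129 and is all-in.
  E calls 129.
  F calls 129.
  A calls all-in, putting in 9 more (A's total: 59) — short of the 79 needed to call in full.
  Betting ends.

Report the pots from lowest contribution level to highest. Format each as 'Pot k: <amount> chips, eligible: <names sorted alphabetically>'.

Pot 1: 186 chips, eligible: A, B, C, D, E, F
Pot 2: 55 chips, eligible: A, B, D, E, F
Pot 3: 68 chips, eligible: A, D, E, F
Pot 4: 210 chips, eligible: D, E, F

Derivation:
Contributions: A=59, B=42, C=31, D=129, E=129, F=129
Pot levels (distinct totals of non-folded players): 31, 42, 59, 129
Layer 1-31: 31 each from A, B, C, D, E, F = 31*6 = 186 chips; eligible A, B, C, D, E, F
Layer 32-42: 11 each from A, B, D, E, F = 11*5 = 55 chips; eligible A, B, D, E, F
Layer 43-59: 17 each from A, D, E, F = 17*4 = 68 chips; eligible A, D, E, F
Layer 60-129: 70 each from D, E, F = 70*3 = 210 chips; eligible D, E, F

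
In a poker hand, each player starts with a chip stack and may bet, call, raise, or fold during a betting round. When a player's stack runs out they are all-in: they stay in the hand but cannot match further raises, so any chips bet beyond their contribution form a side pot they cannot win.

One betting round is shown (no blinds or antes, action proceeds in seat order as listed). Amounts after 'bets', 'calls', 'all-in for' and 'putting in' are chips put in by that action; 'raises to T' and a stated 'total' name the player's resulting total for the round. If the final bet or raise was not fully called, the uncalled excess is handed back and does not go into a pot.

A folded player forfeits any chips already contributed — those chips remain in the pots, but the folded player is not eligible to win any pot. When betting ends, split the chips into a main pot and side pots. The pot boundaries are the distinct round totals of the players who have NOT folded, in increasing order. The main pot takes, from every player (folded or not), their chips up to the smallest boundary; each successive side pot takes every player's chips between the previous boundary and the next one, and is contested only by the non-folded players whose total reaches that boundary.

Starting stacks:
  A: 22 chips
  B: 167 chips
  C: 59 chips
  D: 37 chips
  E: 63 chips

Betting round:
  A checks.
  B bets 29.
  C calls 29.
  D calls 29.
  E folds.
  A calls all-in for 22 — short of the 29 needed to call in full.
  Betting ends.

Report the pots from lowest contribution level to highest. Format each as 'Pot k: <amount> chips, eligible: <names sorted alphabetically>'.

Contributions: A=22, B=29, C=29, D=29
Folded: E
Pot levels (distinct totals of non-folded players): 22, 29
Layer 1-22: 22 each from A, B, C, D = 22*4 = 88 chips; eligible A, B, C, D
Layer 23-29: 7 each from B, C, D = 7*3 = 21 chips; eligible B, C, D

Pot 1: 88 chips, eligible: A, B, C, D
Pot 2: 21 chips, eligible: B, C, D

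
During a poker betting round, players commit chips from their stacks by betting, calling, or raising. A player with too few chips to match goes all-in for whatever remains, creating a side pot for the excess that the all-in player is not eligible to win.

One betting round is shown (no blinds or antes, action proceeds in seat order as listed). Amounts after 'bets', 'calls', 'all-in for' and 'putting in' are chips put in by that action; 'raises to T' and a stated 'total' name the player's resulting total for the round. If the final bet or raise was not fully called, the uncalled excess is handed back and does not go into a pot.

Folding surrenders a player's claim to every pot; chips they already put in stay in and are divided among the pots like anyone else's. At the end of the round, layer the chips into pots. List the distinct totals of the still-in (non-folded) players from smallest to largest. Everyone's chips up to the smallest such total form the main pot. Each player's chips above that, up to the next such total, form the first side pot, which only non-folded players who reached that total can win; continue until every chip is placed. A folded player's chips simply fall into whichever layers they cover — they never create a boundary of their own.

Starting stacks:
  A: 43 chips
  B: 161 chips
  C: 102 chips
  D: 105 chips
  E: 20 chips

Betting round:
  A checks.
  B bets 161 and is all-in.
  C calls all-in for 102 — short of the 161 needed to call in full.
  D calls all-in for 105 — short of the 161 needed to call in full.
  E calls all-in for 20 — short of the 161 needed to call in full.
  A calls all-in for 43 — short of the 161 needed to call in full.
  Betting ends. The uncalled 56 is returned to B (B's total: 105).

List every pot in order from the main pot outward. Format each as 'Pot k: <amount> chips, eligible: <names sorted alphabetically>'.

Contributions (after 56 returned to B): A=43, B=105, C=102, D=105, E=20
Pot levels (distinct totals of non-folded players): 20, 43, 102, 105
Layer 1-20: 20 each from A, B, C, D, E = 20*5 = 100 chips; eligible A, B, C, D, E
Layer 21-43: 23 each from A, B, C, D = 23*4 = 92 chips; eligible A, B, C, D
Layer 44-102: 59 each from B, C, D = 59*3 = 177 chips; eligible B, C, D
Layer 103-105: 3 each from B, D = 3*2 = 6 chips; eligible B, D

Pot 1: 100 chips, eligible: A, B, C, D, E
Pot 2: 92 chips, eligible: A, B, C, D
Pot 3: 177 chips, eligible: B, C, D
Pot 4: 6 chips, eligible: B, D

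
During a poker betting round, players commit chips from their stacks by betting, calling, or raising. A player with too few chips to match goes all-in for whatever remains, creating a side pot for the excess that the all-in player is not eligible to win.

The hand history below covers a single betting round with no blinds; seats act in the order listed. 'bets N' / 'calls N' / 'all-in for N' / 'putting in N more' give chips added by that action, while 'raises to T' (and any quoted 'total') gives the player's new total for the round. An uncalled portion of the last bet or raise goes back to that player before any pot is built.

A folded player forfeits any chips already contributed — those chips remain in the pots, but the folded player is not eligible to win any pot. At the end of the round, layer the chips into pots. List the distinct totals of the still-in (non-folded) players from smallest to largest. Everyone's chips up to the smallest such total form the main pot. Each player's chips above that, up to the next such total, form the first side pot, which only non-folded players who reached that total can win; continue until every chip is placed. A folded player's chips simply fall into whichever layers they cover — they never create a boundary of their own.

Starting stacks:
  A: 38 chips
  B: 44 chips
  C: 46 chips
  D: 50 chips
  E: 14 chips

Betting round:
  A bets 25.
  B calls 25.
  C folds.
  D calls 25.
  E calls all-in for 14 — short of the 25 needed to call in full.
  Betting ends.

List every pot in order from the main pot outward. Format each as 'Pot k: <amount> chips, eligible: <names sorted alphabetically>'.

Pot 1: 56 chips, eligible: A, B, D, E
Pot 2: 33 chips, eligible: A, B, D

Derivation:
Contributions: A=25, B=25, D=25, E=14
Folded: C
Pot levels (distinct totals of non-folded players): 14, 25
Layer 1-14: 14 each from A, B, D, E = 14*4 = 56 chips; eligible A, B, D, E
Layer 15-25: 11 each from A, B, D = 11*3 = 33 chips; eligible A, B, D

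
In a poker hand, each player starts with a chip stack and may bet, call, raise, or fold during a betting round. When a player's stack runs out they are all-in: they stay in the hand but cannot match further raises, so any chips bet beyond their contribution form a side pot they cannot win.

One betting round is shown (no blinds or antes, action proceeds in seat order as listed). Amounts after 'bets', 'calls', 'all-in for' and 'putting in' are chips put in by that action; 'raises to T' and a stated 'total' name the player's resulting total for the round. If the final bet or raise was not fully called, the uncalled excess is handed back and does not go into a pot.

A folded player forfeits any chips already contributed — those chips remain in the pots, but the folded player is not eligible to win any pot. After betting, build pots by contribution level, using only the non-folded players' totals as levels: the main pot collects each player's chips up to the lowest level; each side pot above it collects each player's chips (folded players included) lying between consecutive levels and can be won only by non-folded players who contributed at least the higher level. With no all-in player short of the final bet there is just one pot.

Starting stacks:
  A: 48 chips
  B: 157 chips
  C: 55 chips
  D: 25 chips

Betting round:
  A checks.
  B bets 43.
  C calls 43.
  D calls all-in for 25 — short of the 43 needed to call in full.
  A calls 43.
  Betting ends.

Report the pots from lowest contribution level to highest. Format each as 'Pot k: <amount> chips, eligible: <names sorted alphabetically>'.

Contributions: A=43, B=43, C=43, D=25
Pot levels (distinct totals of non-folded players): 25, 43
Layer 1-25: 25 each from A, B, C, D = 25*4 = 100 chips; eligible A, B, C, D
Layer 26-43: 18 each from A, B, C = 18*3 = 54 chips; eligible A, B, C

Pot 1: 100 chips, eligible: A, B, C, D
Pot 2: 54 chips, eligible: A, B, C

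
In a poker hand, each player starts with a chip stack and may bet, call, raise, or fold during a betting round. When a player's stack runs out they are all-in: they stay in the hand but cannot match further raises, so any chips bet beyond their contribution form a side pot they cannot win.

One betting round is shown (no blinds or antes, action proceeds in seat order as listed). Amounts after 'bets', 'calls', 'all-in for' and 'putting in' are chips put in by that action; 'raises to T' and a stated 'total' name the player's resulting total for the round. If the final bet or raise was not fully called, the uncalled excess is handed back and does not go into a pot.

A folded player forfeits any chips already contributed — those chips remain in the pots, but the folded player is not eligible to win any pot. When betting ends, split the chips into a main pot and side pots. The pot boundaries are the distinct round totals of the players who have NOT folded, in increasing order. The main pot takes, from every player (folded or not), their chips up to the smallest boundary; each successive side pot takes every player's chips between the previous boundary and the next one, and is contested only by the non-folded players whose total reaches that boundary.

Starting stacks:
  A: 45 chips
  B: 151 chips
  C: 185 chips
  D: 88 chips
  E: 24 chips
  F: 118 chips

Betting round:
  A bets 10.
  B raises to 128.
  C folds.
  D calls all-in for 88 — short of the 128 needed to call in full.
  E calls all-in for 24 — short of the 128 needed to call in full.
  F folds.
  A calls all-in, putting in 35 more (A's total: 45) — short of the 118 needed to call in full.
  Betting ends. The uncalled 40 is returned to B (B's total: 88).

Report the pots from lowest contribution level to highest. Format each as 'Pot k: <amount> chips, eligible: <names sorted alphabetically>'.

Contributions (after 40 returned to B): A=45, B=88, D=88, E=24
Folded: C, F
Pot levels (distinct totals of non-folded players): 24, 45, 88
Layer 1-24: 24 each from A, B, D, E = 24*4 = 96 chips; eligible A, B, D, E
Layer 25-45: 21 each from A, B, D = 21*3 = 63 chips; eligible A, B, D
Layer 46-88: 43 each from B, D = 43*2 = 86 chips; eligible B, D

Pot 1: 96 chips, eligible: A, B, D, E
Pot 2: 63 chips, eligible: A, B, D
Pot 3: 86 chips, eligible: B, D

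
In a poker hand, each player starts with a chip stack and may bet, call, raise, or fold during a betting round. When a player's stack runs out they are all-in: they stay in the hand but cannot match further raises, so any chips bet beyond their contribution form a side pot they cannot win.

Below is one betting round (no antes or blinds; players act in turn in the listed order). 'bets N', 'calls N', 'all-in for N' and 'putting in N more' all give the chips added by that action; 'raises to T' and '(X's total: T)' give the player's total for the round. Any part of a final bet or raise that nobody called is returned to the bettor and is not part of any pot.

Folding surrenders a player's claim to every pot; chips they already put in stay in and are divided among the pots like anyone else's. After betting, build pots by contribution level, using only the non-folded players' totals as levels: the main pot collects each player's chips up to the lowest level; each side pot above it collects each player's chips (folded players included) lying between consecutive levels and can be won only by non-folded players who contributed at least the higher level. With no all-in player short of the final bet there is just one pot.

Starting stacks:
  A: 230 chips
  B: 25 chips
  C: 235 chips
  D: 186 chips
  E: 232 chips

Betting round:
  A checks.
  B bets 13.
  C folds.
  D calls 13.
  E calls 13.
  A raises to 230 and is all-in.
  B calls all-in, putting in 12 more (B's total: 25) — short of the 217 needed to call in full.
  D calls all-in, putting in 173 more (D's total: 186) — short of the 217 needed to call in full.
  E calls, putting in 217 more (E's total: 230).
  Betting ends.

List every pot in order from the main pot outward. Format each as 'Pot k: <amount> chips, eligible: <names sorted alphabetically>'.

Pot 1: 100 chips, eligible: A, B, D, E
Pot 2: 483 chips, eligible: A, D, E
Pot 3: 88 chips, eligible: A, E

Derivation:
Contributions: A=230, B=25, D=186, E=230
Folded: C
Pot levels (distinct totals of non-folded players): 25, 186, 230
Layer 1-25: 25 each from A, B, D, E = 25*4 = 100 chips; eligible A, B, D, E
Layer 26-186: 161 each from A, D, E = 161*3 = 483 chips; eligible A, D, E
Layer 187-230: 44 each from A, E = 44*2 = 88 chips; eligible A, E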